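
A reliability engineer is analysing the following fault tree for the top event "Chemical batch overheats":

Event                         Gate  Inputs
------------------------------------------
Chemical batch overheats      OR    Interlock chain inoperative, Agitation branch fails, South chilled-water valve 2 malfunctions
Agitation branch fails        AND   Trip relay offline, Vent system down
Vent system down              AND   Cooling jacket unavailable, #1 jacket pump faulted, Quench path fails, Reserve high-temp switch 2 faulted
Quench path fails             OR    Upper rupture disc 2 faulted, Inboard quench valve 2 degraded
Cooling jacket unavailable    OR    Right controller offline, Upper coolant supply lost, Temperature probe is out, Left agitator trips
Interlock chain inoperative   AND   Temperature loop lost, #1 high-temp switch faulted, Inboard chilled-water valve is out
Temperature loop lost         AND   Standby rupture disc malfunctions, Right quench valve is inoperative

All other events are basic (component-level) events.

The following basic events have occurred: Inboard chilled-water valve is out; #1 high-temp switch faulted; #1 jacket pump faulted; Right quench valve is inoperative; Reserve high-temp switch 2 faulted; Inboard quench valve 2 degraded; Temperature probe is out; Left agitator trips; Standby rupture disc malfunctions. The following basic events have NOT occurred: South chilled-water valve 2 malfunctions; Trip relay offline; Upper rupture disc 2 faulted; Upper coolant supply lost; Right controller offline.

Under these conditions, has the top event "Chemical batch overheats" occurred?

Temperature loop lost [AND]: Standby rupture disc malfunctions=occurs, Right quench valve is inoperative=occurs → all inputs occur → occurs.
Interlock chain inoperative [AND]: Temperature loop lost=occurs, #1 high-temp switch faulted=occurs, Inboard chilled-water valve is out=occurs → all inputs occur → occurs.
Cooling jacket unavailable [OR]: Right controller offline=not, Upper coolant supply lost=not, Temperature probe is out=occurs, Left agitator trips=occurs → at least one input occurs → occurs.
Quench path fails [OR]: Upper rupture disc 2 faulted=not, Inboard quench valve 2 degraded=occurs → at least one input occurs → occurs.
Vent system down [AND]: Cooling jacket unavailable=occurs, #1 jacket pump faulted=occurs, Quench path fails=occurs, Reserve high-temp switch 2 faulted=occurs → all inputs occur → occurs.
Agitation branch fails [AND]: Trip relay offline=not, Vent system down=occurs → not all inputs occur → does not occur.
Chemical batch overheats [OR]: Interlock chain inoperative=occurs, Agitation branch fails=not, South chilled-water valve 2 malfunctions=not → at least one input occurs → occurs.

Yes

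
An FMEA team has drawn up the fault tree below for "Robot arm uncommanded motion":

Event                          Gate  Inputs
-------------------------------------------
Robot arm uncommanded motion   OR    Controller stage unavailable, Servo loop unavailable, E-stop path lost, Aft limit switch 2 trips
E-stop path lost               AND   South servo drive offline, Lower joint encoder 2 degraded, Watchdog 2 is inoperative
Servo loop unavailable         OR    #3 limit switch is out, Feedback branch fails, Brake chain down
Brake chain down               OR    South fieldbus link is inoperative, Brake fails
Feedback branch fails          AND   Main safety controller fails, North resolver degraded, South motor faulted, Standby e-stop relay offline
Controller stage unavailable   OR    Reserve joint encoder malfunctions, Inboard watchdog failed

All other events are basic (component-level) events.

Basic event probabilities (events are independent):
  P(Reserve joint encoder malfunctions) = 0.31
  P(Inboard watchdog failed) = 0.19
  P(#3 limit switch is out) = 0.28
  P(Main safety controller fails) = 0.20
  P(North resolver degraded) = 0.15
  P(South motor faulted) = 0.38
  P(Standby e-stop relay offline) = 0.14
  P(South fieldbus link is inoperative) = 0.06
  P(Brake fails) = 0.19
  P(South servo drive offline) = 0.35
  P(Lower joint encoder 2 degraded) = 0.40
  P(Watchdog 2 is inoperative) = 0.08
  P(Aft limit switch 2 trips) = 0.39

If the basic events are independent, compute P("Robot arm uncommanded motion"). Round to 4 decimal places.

0.8155

P(Controller stage unavailable) [OR] = 1 − (1−0.31) × (1−0.19) = 0.441100
P(Feedback branch fails) [AND] = 0.20 × 0.15 × 0.38 × 0.14 = 0.001596
P(Brake chain down) [OR] = 1 − (1−0.06) × (1−0.19) = 0.238600
P(Servo loop unavailable) [OR] = 1 − (1−0.28) × (1−0.001596) × (1−0.238600) = 0.452667
P(E-stop path lost) [AND] = 0.35 × 0.40 × 0.08 = 0.011200
P(Robot arm uncommanded motion) [OR] = 1 − (1−0.441100) × (1−0.452667) × (1−0.011200) × (1−0.39) = 0.815488
Rounded to 4 decimal places: P(Robot arm uncommanded motion) ≈ 0.8155.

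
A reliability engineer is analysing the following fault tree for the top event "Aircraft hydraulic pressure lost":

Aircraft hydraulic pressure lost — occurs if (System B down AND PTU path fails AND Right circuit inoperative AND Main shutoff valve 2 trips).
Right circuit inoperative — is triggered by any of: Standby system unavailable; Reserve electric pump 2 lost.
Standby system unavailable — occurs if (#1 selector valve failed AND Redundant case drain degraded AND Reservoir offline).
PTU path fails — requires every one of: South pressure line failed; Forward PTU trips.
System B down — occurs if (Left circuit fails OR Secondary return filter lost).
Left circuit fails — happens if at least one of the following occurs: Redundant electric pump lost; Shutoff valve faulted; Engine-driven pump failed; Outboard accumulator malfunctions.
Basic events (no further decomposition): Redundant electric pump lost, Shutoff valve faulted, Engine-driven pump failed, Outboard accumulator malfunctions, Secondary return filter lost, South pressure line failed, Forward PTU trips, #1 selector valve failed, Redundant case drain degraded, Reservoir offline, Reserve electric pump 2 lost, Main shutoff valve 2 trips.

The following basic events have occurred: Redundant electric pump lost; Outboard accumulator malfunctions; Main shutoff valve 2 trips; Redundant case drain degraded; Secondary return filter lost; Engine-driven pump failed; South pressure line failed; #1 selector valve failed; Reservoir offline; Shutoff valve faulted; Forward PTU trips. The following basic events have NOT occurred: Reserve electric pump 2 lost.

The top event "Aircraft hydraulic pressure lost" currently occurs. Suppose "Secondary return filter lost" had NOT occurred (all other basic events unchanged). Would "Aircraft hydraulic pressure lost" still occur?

Counterfactual: set "Secondary return filter lost" to not occurred.
Left circuit fails [OR]: Redundant electric pump lost=occurs, Shutoff valve faulted=occurs, Engine-driven pump failed=occurs, Outboard accumulator malfunctions=occurs → at least one input occurs → occurs.
System B down [OR]: Left circuit fails=occurs, Secondary return filter lost=not → at least one input occurs → occurs.
PTU path fails [AND]: South pressure line failed=occurs, Forward PTU trips=occurs → all inputs occur → occurs.
Standby system unavailable [AND]: #1 selector valve failed=occurs, Redundant case drain degraded=occurs, Reservoir offline=occurs → all inputs occur → occurs.
Right circuit inoperative [OR]: Standby system unavailable=occurs, Reserve electric pump 2 lost=not → at least one input occurs → occurs.
Aircraft hydraulic pressure lost [AND]: System B down=occurs, PTU path fails=occurs, Right circuit inoperative=occurs, Main shutoff valve 2 trips=occurs → all inputs occur → occurs.

Yes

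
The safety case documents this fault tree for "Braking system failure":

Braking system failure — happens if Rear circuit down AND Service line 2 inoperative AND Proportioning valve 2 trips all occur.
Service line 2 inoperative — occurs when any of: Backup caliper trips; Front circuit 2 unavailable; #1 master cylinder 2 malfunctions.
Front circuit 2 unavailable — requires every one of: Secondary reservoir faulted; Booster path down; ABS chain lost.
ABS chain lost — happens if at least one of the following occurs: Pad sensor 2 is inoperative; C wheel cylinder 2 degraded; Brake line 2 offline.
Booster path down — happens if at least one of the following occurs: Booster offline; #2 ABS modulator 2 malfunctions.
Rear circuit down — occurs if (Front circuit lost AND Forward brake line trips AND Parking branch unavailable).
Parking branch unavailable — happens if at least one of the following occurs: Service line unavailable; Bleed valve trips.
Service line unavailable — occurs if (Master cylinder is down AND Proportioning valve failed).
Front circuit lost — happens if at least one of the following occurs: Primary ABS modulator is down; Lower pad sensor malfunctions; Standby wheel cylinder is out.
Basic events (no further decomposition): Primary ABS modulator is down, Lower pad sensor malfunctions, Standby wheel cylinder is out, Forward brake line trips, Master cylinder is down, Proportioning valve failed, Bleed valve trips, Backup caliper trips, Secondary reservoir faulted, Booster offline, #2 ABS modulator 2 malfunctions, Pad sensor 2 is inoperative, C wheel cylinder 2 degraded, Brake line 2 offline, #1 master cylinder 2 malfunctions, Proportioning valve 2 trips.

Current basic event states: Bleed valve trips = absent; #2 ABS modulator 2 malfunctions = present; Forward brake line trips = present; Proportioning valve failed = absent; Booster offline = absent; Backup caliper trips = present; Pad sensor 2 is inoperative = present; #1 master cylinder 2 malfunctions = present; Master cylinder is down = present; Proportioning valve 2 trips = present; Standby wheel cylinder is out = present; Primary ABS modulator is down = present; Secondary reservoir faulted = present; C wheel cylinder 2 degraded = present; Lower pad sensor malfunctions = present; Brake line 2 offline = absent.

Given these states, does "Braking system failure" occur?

Front circuit lost [OR]: Primary ABS modulator is down=occurs, Lower pad sensor malfunctions=occurs, Standby wheel cylinder is out=occurs → at least one input occurs → occurs.
Service line unavailable [AND]: Master cylinder is down=occurs, Proportioning valve failed=not → not all inputs occur → does not occur.
Parking branch unavailable [OR]: Service line unavailable=not, Bleed valve trips=not → no input occurs → does not occur.
Rear circuit down [AND]: Front circuit lost=occurs, Forward brake line trips=occurs, Parking branch unavailable=not → not all inputs occur → does not occur.
Booster path down [OR]: Booster offline=not, #2 ABS modulator 2 malfunctions=occurs → at least one input occurs → occurs.
ABS chain lost [OR]: Pad sensor 2 is inoperative=occurs, C wheel cylinder 2 degraded=occurs, Brake line 2 offline=not → at least one input occurs → occurs.
Front circuit 2 unavailable [AND]: Secondary reservoir faulted=occurs, Booster path down=occurs, ABS chain lost=occurs → all inputs occur → occurs.
Service line 2 inoperative [OR]: Backup caliper trips=occurs, Front circuit 2 unavailable=occurs, #1 master cylinder 2 malfunctions=occurs → at least one input occurs → occurs.
Braking system failure [AND]: Rear circuit down=not, Service line 2 inoperative=occurs, Proportioning valve 2 trips=occurs → not all inputs occur → does not occur.

No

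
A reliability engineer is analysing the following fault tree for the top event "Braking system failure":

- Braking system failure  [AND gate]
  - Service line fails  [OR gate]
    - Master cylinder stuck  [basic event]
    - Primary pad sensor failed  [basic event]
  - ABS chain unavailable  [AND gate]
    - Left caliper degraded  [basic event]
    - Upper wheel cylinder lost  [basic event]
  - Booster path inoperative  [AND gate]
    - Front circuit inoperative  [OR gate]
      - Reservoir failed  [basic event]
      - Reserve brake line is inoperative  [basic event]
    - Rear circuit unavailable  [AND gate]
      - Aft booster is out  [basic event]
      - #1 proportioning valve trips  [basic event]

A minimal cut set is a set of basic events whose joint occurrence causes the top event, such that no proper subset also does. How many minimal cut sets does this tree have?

Service line fails [OR]: union of children's cut sets → 2 cut set(s).
ABS chain unavailable [AND]: one cut set from each child combined → 1 × 1 = 1 cut set(s).
Front circuit inoperative [OR]: union of children's cut sets → 2 cut set(s).
Rear circuit unavailable [AND]: one cut set from each child combined → 1 × 1 = 1 cut set(s).
Booster path inoperative [AND]: one cut set from each child combined → 2 × 1 = 2 cut set(s).
Braking system failure [AND]: one cut set from each child combined → 2 × 1 × 2 = 4 cut set(s).
Minimal cut sets: {#1 proportioning valve trips, Aft booster is out, Left caliper degraded, Master cylinder stuck, Reservoir failed, Upper wheel cylinder lost}; {#1 proportioning valve trips, Aft booster is out, Left caliper degraded, Master cylinder stuck, Reserve brake line is inoperative, Upper wheel cylinder lost}; {#1 proportioning valve trips, Aft booster is out, Left caliper degraded, Primary pad sensor failed, Reservoir failed, Upper wheel cylinder lost}; {#1 proportioning valve trips, Aft booster is out, Left caliper degraded, Primary pad sensor failed, Reserve brake line is inoperative, Upper wheel cylinder lost}.

4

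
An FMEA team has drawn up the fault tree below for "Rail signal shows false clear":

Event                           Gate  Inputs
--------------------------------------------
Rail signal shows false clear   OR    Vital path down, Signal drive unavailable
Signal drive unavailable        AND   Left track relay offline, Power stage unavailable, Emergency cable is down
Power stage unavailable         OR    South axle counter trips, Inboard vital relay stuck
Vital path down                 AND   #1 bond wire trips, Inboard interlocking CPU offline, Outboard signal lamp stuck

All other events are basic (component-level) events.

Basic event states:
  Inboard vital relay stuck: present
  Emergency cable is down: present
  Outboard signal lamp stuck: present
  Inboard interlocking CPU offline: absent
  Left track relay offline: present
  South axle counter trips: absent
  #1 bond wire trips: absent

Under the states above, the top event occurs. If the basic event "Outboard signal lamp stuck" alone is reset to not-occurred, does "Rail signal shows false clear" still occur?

Counterfactual: set "Outboard signal lamp stuck" to not occurred.
Vital path down [AND]: #1 bond wire trips=not, Inboard interlocking CPU offline=not, Outboard signal lamp stuck=not → not all inputs occur → does not occur.
Power stage unavailable [OR]: South axle counter trips=not, Inboard vital relay stuck=occurs → at least one input occurs → occurs.
Signal drive unavailable [AND]: Left track relay offline=occurs, Power stage unavailable=occurs, Emergency cable is down=occurs → all inputs occur → occurs.
Rail signal shows false clear [OR]: Vital path down=not, Signal drive unavailable=occurs → at least one input occurs → occurs.

Yes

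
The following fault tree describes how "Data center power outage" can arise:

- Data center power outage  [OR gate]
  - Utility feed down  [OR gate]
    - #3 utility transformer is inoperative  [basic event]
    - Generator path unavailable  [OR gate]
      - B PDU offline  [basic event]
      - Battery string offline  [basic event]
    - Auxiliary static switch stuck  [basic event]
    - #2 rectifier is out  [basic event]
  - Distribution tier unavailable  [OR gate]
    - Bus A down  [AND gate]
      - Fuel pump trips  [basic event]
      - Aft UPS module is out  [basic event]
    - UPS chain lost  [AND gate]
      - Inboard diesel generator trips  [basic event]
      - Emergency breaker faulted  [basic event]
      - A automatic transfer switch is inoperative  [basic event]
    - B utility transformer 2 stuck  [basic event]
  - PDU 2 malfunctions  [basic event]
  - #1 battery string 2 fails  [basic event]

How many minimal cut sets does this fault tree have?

Generator path unavailable [OR]: union of children's cut sets → 2 cut set(s).
Utility feed down [OR]: union of children's cut sets → 5 cut set(s).
Bus A down [AND]: one cut set from each child combined → 1 × 1 = 1 cut set(s).
UPS chain lost [AND]: one cut set from each child combined → 1 × 1 × 1 = 1 cut set(s).
Distribution tier unavailable [OR]: union of children's cut sets → 3 cut set(s).
Data center power outage [OR]: union of children's cut sets → 10 cut set(s).
Minimal cut sets: {#3 utility transformer is inoperative}; {B PDU offline}; {Battery string offline}; {Auxiliary static switch stuck}; {#2 rectifier is out}; {Aft UPS module is out, Fuel pump trips}; {A automatic transfer switch is inoperative, Emergency breaker faulted, Inboard diesel generator trips}; {B utility transformer 2 stuck}; {PDU 2 malfunctions}; {#1 battery string 2 fails}.

10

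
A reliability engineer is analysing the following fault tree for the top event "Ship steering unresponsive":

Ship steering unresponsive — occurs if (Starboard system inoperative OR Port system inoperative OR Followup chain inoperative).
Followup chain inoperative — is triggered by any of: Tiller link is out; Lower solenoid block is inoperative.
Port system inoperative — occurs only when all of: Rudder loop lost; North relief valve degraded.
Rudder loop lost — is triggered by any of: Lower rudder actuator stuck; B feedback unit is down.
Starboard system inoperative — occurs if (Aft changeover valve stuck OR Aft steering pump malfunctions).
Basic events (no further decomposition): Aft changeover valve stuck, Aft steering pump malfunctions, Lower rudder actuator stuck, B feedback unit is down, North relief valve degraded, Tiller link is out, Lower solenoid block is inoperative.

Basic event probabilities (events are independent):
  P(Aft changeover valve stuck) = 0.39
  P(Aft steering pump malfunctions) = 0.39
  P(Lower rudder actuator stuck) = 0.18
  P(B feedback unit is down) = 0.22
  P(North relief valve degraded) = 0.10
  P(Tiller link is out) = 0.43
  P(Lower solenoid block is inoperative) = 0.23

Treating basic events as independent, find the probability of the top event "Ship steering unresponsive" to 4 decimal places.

P(Starboard system inoperative) [OR] = 1 − (1−0.39) × (1−0.39) = 0.627900
P(Rudder loop lost) [OR] = 1 − (1−0.18) × (1−0.22) = 0.360400
P(Port system inoperative) [AND] = 0.360400 × 0.10 = 0.036040
P(Followup chain inoperative) [OR] = 1 − (1−0.43) × (1−0.23) = 0.561100
P(Ship steering unresponsive) [OR] = 1 − (1−0.627900) × (1−0.036040) × (1−0.561100) = 0.842571
Rounded to 4 decimal places: P(Ship steering unresponsive) ≈ 0.8426.

0.8426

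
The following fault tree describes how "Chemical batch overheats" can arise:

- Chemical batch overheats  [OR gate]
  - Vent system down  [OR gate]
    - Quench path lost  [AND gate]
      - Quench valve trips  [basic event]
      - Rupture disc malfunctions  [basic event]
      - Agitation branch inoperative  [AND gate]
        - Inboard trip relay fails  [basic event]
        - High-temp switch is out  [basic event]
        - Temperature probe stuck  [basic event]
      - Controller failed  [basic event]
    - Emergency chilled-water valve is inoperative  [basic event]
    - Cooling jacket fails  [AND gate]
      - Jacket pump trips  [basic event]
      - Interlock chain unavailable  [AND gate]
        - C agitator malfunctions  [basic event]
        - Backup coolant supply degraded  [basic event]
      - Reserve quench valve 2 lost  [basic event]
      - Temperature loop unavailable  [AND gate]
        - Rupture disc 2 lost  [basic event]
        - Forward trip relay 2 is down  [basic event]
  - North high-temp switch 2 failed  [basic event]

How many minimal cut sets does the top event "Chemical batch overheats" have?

4

Agitation branch inoperative [AND]: one cut set from each child combined → 1 × 1 × 1 = 1 cut set(s).
Quench path lost [AND]: one cut set from each child combined → 1 × 1 × 1 × 1 = 1 cut set(s).
Interlock chain unavailable [AND]: one cut set from each child combined → 1 × 1 = 1 cut set(s).
Temperature loop unavailable [AND]: one cut set from each child combined → 1 × 1 = 1 cut set(s).
Cooling jacket fails [AND]: one cut set from each child combined → 1 × 1 × 1 × 1 = 1 cut set(s).
Vent system down [OR]: union of children's cut sets → 3 cut set(s).
Chemical batch overheats [OR]: union of children's cut sets → 4 cut set(s).
Minimal cut sets: {Controller failed, High-temp switch is out, Inboard trip relay fails, Quench valve trips, Rupture disc malfunctions, Temperature probe stuck}; {Emergency chilled-water valve is inoperative}; {Backup coolant supply degraded, C agitator malfunctions, Forward trip relay 2 is down, Jacket pump trips, Reserve quench valve 2 lost, Rupture disc 2 lost}; {North high-temp switch 2 failed}.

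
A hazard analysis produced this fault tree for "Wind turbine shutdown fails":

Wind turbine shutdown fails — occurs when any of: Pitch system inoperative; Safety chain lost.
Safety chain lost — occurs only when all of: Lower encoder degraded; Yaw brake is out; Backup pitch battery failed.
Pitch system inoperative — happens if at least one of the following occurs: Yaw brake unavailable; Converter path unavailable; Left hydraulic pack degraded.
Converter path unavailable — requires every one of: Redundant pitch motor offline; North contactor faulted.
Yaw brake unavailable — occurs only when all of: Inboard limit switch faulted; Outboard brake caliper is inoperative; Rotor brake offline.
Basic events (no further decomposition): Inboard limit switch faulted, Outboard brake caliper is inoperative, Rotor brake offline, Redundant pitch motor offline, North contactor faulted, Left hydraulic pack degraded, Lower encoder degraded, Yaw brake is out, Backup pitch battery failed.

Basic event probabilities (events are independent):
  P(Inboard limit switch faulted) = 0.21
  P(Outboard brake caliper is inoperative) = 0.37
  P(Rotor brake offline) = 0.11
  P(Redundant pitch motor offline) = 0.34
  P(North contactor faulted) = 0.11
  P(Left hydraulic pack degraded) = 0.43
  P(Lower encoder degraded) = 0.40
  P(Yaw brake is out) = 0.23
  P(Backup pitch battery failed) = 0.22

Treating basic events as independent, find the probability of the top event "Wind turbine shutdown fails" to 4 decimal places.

P(Yaw brake unavailable) [AND] = 0.21 × 0.37 × 0.11 = 0.008547
P(Converter path unavailable) [AND] = 0.34 × 0.11 = 0.037400
P(Pitch system inoperative) [OR] = 1 − (1−0.008547) × (1−0.037400) × (1−0.43) = 0.456008
P(Safety chain lost) [AND] = 0.40 × 0.23 × 0.22 = 0.020240
P(Wind turbine shutdown fails) [OR] = 1 − (1−0.456008) × (1−0.020240) = 0.467018
Rounded to 4 decimal places: P(Wind turbine shutdown fails) ≈ 0.4670.

0.4670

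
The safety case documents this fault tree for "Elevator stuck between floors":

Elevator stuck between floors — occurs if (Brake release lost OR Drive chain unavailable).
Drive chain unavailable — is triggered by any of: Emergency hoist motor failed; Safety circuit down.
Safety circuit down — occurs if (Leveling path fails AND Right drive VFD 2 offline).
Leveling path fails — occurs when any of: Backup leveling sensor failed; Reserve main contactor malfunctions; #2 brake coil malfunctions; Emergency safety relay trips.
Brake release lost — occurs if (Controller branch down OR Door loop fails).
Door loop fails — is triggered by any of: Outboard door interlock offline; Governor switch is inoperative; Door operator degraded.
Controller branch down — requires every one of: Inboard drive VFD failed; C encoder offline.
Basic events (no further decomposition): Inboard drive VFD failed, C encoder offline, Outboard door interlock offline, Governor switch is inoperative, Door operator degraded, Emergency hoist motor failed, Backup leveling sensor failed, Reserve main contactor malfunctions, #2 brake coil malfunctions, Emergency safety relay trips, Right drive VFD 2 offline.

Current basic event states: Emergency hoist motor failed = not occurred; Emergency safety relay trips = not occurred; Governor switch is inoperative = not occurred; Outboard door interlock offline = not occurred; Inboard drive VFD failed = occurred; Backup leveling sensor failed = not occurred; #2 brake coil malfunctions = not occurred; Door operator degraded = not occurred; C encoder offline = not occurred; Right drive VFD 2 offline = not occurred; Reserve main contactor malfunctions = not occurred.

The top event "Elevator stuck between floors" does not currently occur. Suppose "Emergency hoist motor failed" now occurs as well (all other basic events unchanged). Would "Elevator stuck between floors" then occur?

Counterfactual: set "Emergency hoist motor failed" to occurred.
Controller branch down [AND]: Inboard drive VFD failed=occurs, C encoder offline=not → not all inputs occur → does not occur.
Door loop fails [OR]: Outboard door interlock offline=not, Governor switch is inoperative=not, Door operator degraded=not → no input occurs → does not occur.
Brake release lost [OR]: Controller branch down=not, Door loop fails=not → no input occurs → does not occur.
Leveling path fails [OR]: Backup leveling sensor failed=not, Reserve main contactor malfunctions=not, #2 brake coil malfunctions=not, Emergency safety relay trips=not → no input occurs → does not occur.
Safety circuit down [AND]: Leveling path fails=not, Right drive VFD 2 offline=not → not all inputs occur → does not occur.
Drive chain unavailable [OR]: Emergency hoist motor failed=occurs, Safety circuit down=not → at least one input occurs → occurs.
Elevator stuck between floors [OR]: Brake release lost=not, Drive chain unavailable=occurs → at least one input occurs → occurs.

Yes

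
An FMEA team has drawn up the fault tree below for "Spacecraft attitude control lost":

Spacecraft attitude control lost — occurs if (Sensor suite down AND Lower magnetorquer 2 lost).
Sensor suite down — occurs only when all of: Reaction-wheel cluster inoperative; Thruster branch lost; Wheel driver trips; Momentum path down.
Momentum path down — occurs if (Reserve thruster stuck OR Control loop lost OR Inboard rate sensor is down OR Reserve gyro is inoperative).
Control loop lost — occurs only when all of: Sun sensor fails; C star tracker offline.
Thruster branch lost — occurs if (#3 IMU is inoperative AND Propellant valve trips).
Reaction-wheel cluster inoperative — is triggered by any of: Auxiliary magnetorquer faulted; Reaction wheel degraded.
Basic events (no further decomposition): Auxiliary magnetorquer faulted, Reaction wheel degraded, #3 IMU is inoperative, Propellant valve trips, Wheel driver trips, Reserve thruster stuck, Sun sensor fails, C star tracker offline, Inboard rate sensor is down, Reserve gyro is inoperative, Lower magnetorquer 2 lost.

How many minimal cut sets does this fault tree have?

8

Reaction-wheel cluster inoperative [OR]: union of children's cut sets → 2 cut set(s).
Thruster branch lost [AND]: one cut set from each child combined → 1 × 1 = 1 cut set(s).
Control loop lost [AND]: one cut set from each child combined → 1 × 1 = 1 cut set(s).
Momentum path down [OR]: union of children's cut sets → 4 cut set(s).
Sensor suite down [AND]: one cut set from each child combined → 2 × 1 × 1 × 4 = 8 cut set(s).
Spacecraft attitude control lost [AND]: one cut set from each child combined → 8 × 1 = 8 cut set(s).
Minimal cut sets: {#3 IMU is inoperative, Auxiliary magnetorquer faulted, Lower magnetorquer 2 lost, Propellant valve trips, Reserve thruster stuck, Wheel driver trips}; {#3 IMU is inoperative, Auxiliary magnetorquer faulted, C star tracker offline, Lower magnetorquer 2 lost, Propellant valve trips, Sun sensor fails, Wheel driver trips}; {#3 IMU is inoperative, Auxiliary magnetorquer faulted, Inboard rate sensor is down, Lower magnetorquer 2 lost, Propellant valve trips, Wheel driver trips}; {#3 IMU is inoperative, Auxiliary magnetorquer faulted, Lower magnetorquer 2 lost, Propellant valve trips, Reserve gyro is inoperative, Wheel driver trips}; {#3 IMU is inoperative, Lower magnetorquer 2 lost, Propellant valve trips, Reaction wheel degraded, Reserve thruster stuck, Wheel driver trips}; {#3 IMU is inoperative, C star tracker offline, Lower magnetorquer 2 lost, Propellant valve trips, Reaction wheel degraded, Sun sensor fails, Wheel driver trips}; {#3 IMU is inoperative, Inboard rate sensor is down, Lower magnetorquer 2 lost, Propellant valve trips, Reaction wheel degraded, Wheel driver trips}; {#3 IMU is inoperative, Lower magnetorquer 2 lost, Propellant valve trips, Reaction wheel degraded, Reserve gyro is inoperative, Wheel driver trips}.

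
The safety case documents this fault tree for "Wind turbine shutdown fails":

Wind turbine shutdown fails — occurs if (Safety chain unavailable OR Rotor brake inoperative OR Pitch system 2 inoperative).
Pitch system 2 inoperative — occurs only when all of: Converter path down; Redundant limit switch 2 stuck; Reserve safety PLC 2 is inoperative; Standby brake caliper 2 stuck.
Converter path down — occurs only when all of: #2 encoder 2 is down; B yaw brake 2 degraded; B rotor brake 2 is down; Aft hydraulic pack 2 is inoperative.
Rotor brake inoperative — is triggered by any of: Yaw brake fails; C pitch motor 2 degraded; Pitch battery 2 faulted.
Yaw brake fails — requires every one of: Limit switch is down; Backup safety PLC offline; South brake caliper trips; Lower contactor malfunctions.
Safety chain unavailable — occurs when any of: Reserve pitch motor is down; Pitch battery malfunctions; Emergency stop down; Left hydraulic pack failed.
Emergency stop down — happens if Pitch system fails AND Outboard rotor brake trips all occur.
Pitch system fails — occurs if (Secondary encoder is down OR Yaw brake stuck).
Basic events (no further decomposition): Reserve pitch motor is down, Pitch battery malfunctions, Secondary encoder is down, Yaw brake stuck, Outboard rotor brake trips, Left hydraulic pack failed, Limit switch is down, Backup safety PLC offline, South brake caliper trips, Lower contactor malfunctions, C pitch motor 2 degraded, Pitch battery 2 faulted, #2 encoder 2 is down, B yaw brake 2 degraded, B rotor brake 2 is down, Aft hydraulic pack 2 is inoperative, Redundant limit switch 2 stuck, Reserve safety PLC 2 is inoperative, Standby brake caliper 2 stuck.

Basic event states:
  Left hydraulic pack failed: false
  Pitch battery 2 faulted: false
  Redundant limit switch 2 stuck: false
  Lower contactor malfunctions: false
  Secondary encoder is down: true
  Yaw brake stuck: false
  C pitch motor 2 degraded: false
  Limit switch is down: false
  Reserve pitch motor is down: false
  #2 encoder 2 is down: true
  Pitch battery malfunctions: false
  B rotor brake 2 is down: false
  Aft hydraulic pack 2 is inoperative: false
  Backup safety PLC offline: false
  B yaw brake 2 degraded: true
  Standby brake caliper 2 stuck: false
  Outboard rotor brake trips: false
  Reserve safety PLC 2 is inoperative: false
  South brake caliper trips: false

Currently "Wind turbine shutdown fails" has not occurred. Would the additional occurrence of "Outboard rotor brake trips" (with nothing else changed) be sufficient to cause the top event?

Counterfactual: set "Outboard rotor brake trips" to occurred.
Pitch system fails [OR]: Secondary encoder is down=occurs, Yaw brake stuck=not → at least one input occurs → occurs.
Emergency stop down [AND]: Pitch system fails=occurs, Outboard rotor brake trips=occurs → all inputs occur → occurs.
Safety chain unavailable [OR]: Reserve pitch motor is down=not, Pitch battery malfunctions=not, Emergency stop down=occurs, Left hydraulic pack failed=not → at least one input occurs → occurs.
Yaw brake fails [AND]: Limit switch is down=not, Backup safety PLC offline=not, South brake caliper trips=not, Lower contactor malfunctions=not → not all inputs occur → does not occur.
Rotor brake inoperative [OR]: Yaw brake fails=not, C pitch motor 2 degraded=not, Pitch battery 2 faulted=not → no input occurs → does not occur.
Converter path down [AND]: #2 encoder 2 is down=occurs, B yaw brake 2 degraded=occurs, B rotor brake 2 is down=not, Aft hydraulic pack 2 is inoperative=not → not all inputs occur → does not occur.
Pitch system 2 inoperative [AND]: Converter path down=not, Redundant limit switch 2 stuck=not, Reserve safety PLC 2 is inoperative=not, Standby brake caliper 2 stuck=not → not all inputs occur → does not occur.
Wind turbine shutdown fails [OR]: Safety chain unavailable=occurs, Rotor brake inoperative=not, Pitch system 2 inoperative=not → at least one input occurs → occurs.

Yes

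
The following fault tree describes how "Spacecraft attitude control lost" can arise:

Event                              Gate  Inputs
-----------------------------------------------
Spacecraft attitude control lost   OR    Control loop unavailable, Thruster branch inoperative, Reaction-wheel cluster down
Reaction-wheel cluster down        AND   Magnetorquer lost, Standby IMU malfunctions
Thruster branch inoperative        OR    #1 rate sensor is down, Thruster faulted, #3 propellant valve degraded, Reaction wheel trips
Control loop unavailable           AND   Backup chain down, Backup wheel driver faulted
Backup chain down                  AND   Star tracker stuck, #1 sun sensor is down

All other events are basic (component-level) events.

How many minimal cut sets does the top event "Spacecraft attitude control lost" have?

6

Backup chain down [AND]: one cut set from each child combined → 1 × 1 = 1 cut set(s).
Control loop unavailable [AND]: one cut set from each child combined → 1 × 1 = 1 cut set(s).
Thruster branch inoperative [OR]: union of children's cut sets → 4 cut set(s).
Reaction-wheel cluster down [AND]: one cut set from each child combined → 1 × 1 = 1 cut set(s).
Spacecraft attitude control lost [OR]: union of children's cut sets → 6 cut set(s).
Minimal cut sets: {#1 sun sensor is down, Backup wheel driver faulted, Star tracker stuck}; {#1 rate sensor is down}; {Thruster faulted}; {#3 propellant valve degraded}; {Reaction wheel trips}; {Magnetorquer lost, Standby IMU malfunctions}.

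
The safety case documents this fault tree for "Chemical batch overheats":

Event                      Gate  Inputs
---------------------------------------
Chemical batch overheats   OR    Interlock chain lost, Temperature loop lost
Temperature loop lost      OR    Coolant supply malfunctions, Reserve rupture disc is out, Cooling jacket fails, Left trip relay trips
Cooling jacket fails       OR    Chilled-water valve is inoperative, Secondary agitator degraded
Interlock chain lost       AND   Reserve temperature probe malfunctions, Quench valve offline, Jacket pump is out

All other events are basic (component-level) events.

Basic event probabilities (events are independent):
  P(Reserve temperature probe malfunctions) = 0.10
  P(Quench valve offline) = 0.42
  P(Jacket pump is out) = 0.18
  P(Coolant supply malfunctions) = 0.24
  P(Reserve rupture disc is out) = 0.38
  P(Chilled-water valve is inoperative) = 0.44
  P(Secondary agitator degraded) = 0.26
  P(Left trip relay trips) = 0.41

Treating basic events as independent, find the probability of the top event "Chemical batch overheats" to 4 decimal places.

0.8857

P(Interlock chain lost) [AND] = 0.10 × 0.42 × 0.18 = 0.007560
P(Cooling jacket fails) [OR] = 1 − (1−0.44) × (1−0.26) = 0.585600
P(Temperature loop lost) [OR] = 1 − (1−0.24) × (1−0.38) × (1−0.585600) × (1−0.41) = 0.884793
P(Chemical batch overheats) [OR] = 1 − (1−0.007560) × (1−0.884793) = 0.885664
Rounded to 4 decimal places: P(Chemical batch overheats) ≈ 0.8857.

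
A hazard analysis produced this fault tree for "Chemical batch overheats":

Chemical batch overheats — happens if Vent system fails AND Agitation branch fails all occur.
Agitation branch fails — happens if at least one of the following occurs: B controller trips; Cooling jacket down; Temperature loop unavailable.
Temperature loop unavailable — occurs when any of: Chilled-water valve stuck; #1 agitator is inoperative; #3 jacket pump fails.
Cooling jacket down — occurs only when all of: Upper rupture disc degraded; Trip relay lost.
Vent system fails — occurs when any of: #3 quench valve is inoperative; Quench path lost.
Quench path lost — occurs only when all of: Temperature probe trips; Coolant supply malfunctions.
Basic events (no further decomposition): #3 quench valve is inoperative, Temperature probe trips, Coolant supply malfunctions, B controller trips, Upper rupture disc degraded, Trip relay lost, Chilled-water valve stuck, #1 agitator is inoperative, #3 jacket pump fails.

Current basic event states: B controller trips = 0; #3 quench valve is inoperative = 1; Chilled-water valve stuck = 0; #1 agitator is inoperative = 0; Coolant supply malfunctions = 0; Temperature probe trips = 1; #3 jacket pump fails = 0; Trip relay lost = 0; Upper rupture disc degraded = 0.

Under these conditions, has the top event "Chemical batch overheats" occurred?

No

Quench path lost [AND]: Temperature probe trips=occurs, Coolant supply malfunctions=not → not all inputs occur → does not occur.
Vent system fails [OR]: #3 quench valve is inoperative=occurs, Quench path lost=not → at least one input occurs → occurs.
Cooling jacket down [AND]: Upper rupture disc degraded=not, Trip relay lost=not → not all inputs occur → does not occur.
Temperature loop unavailable [OR]: Chilled-water valve stuck=not, #1 agitator is inoperative=not, #3 jacket pump fails=not → no input occurs → does not occur.
Agitation branch fails [OR]: B controller trips=not, Cooling jacket down=not, Temperature loop unavailable=not → no input occurs → does not occur.
Chemical batch overheats [AND]: Vent system fails=occurs, Agitation branch fails=not → not all inputs occur → does not occur.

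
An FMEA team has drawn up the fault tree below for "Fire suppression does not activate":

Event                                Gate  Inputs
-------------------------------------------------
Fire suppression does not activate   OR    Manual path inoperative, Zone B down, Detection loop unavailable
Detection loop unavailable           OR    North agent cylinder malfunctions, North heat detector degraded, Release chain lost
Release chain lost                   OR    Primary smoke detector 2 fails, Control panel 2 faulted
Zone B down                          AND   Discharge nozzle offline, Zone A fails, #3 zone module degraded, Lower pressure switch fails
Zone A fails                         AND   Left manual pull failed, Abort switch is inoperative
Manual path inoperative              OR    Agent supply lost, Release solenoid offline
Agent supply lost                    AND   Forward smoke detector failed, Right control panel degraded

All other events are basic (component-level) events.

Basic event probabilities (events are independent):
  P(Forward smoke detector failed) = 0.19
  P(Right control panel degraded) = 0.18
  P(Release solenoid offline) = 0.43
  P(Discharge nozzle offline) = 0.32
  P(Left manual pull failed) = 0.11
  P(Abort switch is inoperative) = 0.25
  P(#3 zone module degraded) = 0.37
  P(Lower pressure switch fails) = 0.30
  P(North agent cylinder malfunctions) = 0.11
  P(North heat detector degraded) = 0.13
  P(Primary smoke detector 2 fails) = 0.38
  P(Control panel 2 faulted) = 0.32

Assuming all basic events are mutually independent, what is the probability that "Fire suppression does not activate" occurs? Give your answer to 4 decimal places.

0.8205

P(Agent supply lost) [AND] = 0.19 × 0.18 = 0.034200
P(Manual path inoperative) [OR] = 1 − (1−0.034200) × (1−0.43) = 0.449494
P(Zone A fails) [AND] = 0.11 × 0.25 = 0.027500
P(Zone B down) [AND] = 0.32 × 0.027500 × 0.37 × 0.30 = 0.000977
P(Release chain lost) [OR] = 1 − (1−0.38) × (1−0.32) = 0.578400
P(Detection loop unavailable) [OR] = 1 − (1−0.11) × (1−0.13) × (1−0.578400) = 0.673555
P(Fire suppression does not activate) [OR] = 1 − (1−0.449494) × (1−0.000977) × (1−0.673555) = 0.820466
Rounded to 4 decimal places: P(Fire suppression does not activate) ≈ 0.8205.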